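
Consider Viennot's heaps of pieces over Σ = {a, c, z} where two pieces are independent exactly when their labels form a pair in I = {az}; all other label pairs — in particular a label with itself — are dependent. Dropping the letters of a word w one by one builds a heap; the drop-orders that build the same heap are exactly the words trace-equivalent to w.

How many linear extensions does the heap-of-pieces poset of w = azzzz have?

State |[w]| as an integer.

5

piece 0:a — minimal
piece 1:z — minimal
piece 2:z rests on {1:z}
piece 3:z rests on {2:z}
piece 4:z rests on {3:z}
minimal pieces: {0:a, 1:z}
ways to finish when only these pieces remain (= sum over removing one remaining piece with nothing left below it):
  1 left: {0}→1  {4}→1
  2 left: {0,4}→2  {3,4}→1
  3 left: {0,3,4}→3  {2,3,4}→1
  placing 0:a first → 1 extensions
  placing 1:z first → 4 extensions
total linear extensions = 5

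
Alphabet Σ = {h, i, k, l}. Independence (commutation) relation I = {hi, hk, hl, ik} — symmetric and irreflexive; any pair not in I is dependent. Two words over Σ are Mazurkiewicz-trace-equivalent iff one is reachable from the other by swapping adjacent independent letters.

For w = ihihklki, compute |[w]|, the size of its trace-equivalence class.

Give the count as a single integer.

0(i) covers ∅
1(h) covers ∅
2(i) covers 0:i
3(h) covers 1:h
4(k) covers ∅
5(l) covers 2:i, 4:k
6(k) covers 5:l
7(i) covers 5:l
floor of heap: 0:i, 1:h, 4:k
completions by unplaced set U, small U first (add the entries for U minus each lowest piece of U):
  |U|=1: {3}:1  {6}:1  {7}:1
  |U|=2: {1,3}:1  {3,6}:2  {3,7}:2  {6,7}:2
  |U|=3: {1,3,6}:3  {1,3,7}:3  {3,6,7}:6  {5,6,7}:2
  |U|=4: {1,3,6,7}:12  {2,5,6,7}:2  {3,5,6,7}:8  {4,5,6,7}:2
  |U|=5: {0,2,5,6,7}:2  {1,3,5,6,7}:20  {2,3,5,6,7}:10  {2,4,5,6,7}:4  {3,4,5,6,7}:10
  |U|=6: {0,2,3,5,6,7}:12  {0,2,4,5,6,7}:6  {1,2,3,5,6,7}:30  {1,3,4,5,6,7}:30  {2,3,4,5,6,7}:24
  start at 0(i): 84
  start at 1(h): 42
  start at 4(k): 42
sum over floor = 168

168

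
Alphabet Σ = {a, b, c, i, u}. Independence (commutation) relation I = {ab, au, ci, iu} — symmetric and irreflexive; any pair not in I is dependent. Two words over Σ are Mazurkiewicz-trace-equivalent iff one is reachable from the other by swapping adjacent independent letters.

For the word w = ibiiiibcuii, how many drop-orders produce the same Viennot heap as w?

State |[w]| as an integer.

drop 0:i onto floor
drop 1:b onto {0:i}
drop 2:i onto {1:b}
drop 3:i onto {2:i}
drop 4:i onto {3:i}
drop 5:i onto {4:i}
drop 6:b onto {5:i}
drop 7:c onto {6:b}
drop 8:u onto {7:c}
drop 9:i onto {6:b}
drop 10:i onto {9:i}
ground layer = {0:i}
drop-orders for the pieces not yet dropped (sum over which currently-grounded one goes next):
  1 to go: {8} 1  {10} 1
  2 to go: {7,8} 1  {8,10} 2  {9,10} 1
  3 to go: {7,8,10} 3  {8,9,10} 3
  4 to go: {7,8,9,10} 6
  5 to go: {6,7,8,9,10} 6
  6 to go: {5,6,7,8,9,10} 6
  7 to go: {4,5,6,7,8,9,10} 6
  8 to go: {3,4,5,6,7,8,9,10} 6
  9 to go: {2,3,4,5,6,7,8,9,10} 6
  if 0:i drops first: 6 orders

6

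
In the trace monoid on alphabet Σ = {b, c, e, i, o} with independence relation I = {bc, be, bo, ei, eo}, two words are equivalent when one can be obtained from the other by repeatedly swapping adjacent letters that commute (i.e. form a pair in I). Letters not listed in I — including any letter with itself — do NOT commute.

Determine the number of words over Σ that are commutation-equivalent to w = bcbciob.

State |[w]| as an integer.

piece 0:b — minimal
piece 1:c — minimal
piece 2:b rests on {0:b}
piece 3:c rests on {1:c}
piece 4:i rests on {2:b, 3:c}
piece 5:o rests on {4:i}
piece 6:b rests on {4:i}
minimal pieces: {0:b, 1:c}
ways to finish when only these pieces remain (= sum over removing one remaining piece with nothing left below it):
  1 left: {5}→1  {6}→1
  2 left: {5,6}→2
  3 left: {4,5,6}→2
  4 left: {2,4,5,6}→2  {3,4,5,6}→2
  5 left: {0,2,4,5,6}→2  {1,3,4,5,6}→2  {2,3,4,5,6}→4
  placing 0:b first → 6 extensions
  placing 1:c first → 6 extensions
total linear extensions = 12

12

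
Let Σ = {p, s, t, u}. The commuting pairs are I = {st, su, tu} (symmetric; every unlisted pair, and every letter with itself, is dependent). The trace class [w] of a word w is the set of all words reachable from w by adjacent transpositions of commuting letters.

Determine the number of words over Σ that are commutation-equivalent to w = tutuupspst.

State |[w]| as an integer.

20

0(t) covers ∅
1(u) covers ∅
2(t) covers 0:t
3(u) covers 1:u
4(u) covers 3:u
5(p) covers 2:t, 4:u
6(s) covers 5:p
7(p) covers 6:s
8(s) covers 7:p
9(t) covers 7:p
floor of heap: 0:t, 1:u
completions by unplaced set U, small U first (add the entries for U minus each lowest piece of U):
  |U|=1: {8}:1  {9}:1
  |U|=2: {8,9}:2
  |U|=3: {7,8,9}:2
  |U|=4: {6,7,8,9}:2
  |U|=5: {5,6,7,8,9}:2
  |U|=6: {2,5,6,7,8,9}:2  {4,5,6,7,8,9}:2
  |U|=7: {0,2,5,6,7,8,9}:2  {2,4,5,6,7,8,9}:4  {3,4,5,6,7,8,9}:2
  |U|=8: {0,2,4,5,6,7,8,9}:6  {1,3,4,5,6,7,8,9}:2  {2,3,4,5,6,7,8,9}:6
  start at 0(t): 8
  start at 1(u): 12
sum over floor = 20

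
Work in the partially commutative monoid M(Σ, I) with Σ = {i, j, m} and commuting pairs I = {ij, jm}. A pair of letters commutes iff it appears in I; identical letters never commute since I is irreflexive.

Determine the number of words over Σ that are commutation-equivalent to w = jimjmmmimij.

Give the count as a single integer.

#0=j has no predecessor
#1=i has no predecessor
#2=m depends on [1:i]
#3=j depends on [0:j]
#4=m depends on [2:m]
#5=m depends on [4:m]
#6=m depends on [5:m]
#7=i depends on [6:m]
#8=m depends on [7:i]
#9=i depends on [8:m]
#10=j depends on [3:j]
sources: [0:j, 1:i]
N(rest) = Σ N(rest − s) over sources s of rest; N(one piece) = 1:
  size 1 → [9]=1  [10]=1
  size 2 → [3,10]=1  [8,9]=1  [9,10]=2
  size 3 → [0,3,10]=1  [3,9,10]=3  [7,8,9]=1  [8,9,10]=3
  size 4 → [0,3,9,10]=4  [3,8,9,10]=6  [6,7,8,9]=1  [7,8,9,10]=4
  size 5 → [0,3,8,9,10]=10  [3,7,8,9,10]=10  [5,6,7,8,9]=1  [6,7,8,9,10]=5
  size 6 → [0,3,7,8,9,10]=20  [3,6,7,8,9,10]=15  [4,5,6,7,8,9]=1  [5,6,7,8,9,10]=6
  size 7 → [0,3,6,7,8,9,10]=35  [2,4,5,6,7,8,9]=1  [3,5,6,7,8,9,10]=21  [4,5,6,7,8,9,10]=7
  size 8 → [0,3,5,6,7,8,9,10]=56  [1,2,4,5,6,7,8,9]=1  [2,4,5,6,7,8,9,10]=8  [3,4,5,6,7,8,9,10]=28
  size 9 → [0,3,4,5,6,7,8,9,10]=84  [1,2,4,5,6,7,8,9,10]=9  [2,3,4,5,6,7,8,9,10]=36
  first=0(j) contributes 45
  first=1(i) contributes 120
|[w]| = 165

165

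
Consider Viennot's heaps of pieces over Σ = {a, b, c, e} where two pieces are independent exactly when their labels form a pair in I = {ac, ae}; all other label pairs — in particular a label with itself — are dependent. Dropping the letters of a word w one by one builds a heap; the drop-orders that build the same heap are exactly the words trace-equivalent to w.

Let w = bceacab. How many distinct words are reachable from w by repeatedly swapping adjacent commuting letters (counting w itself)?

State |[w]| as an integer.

10

0(b) covers ∅
1(c) covers 0:b
2(e) covers 1:c
3(a) covers 0:b
4(c) covers 2:e
5(a) covers 3:a
6(b) covers 4:c, 5:a
floor of heap: 0:b
completions by unplaced set U, small U first (add the entries for U minus each lowest piece of U):
  |U|=1: {6}:1
  |U|=2: {4,6}:1  {5,6}:1
  |U|=3: {2,4,6}:1  {3,5,6}:1  {4,5,6}:2
  |U|=4: {1,2,4,6}:1  {2,4,5,6}:3  {3,4,5,6}:3
  |U|=5: {1,2,4,5,6}:4  {2,3,4,5,6}:6
  start at 0(b): 10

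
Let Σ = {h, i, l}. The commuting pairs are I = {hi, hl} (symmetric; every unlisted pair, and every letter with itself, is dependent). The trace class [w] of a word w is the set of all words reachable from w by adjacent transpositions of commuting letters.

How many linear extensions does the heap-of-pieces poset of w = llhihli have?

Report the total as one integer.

21

#0=l has no predecessor
#1=l depends on [0:l]
#2=h has no predecessor
#3=i depends on [1:l]
#4=h depends on [2:h]
#5=l depends on [3:i]
#6=i depends on [5:l]
sources: [0:l, 2:h]
N(rest) = Σ N(rest − s) over sources s of rest; N(one piece) = 1:
  size 1 → [4]=1  [6]=1
  size 2 → [2,4]=1  [4,6]=2  [5,6]=1
  size 3 → [2,4,6]=3  [3,5,6]=1  [4,5,6]=3
  size 4 → [1,3,5,6]=1  [2,4,5,6]=6  [3,4,5,6]=4
  size 5 → [0,1,3,5,6]=1  [1,3,4,5,6]=5  [2,3,4,5,6]=10
  first=0(l) contributes 15
  first=2(h) contributes 6
|[w]| = 21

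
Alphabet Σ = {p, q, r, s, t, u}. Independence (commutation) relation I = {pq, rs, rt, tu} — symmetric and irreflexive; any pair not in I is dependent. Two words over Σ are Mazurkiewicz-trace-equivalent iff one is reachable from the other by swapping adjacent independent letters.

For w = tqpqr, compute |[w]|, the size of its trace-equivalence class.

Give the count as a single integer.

piece 0:t — minimal
piece 1:q rests on {0:t}
piece 2:p rests on {0:t}
piece 3:q rests on {1:q}
piece 4:r rests on {2:p, 3:q}
minimal pieces: {0:t}
ways to finish when only these pieces remain (= sum over removing one remaining piece with nothing left below it):
  1 left: {4}→1
  2 left: {2,4}→1  {3,4}→1
  3 left: {1,3,4}→1  {2,3,4}→2
  placing 0:t first → 3 extensions

3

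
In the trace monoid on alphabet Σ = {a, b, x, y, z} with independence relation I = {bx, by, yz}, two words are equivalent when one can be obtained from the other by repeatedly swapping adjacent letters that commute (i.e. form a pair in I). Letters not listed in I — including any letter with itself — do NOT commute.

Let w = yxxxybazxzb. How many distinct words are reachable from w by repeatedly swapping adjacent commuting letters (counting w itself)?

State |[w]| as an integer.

6

#0=y has no predecessor
#1=x depends on [0:y]
#2=x depends on [1:x]
#3=x depends on [2:x]
#4=y depends on [3:x]
#5=b has no predecessor
#6=a depends on [4:y, 5:b]
#7=z depends on [6:a]
#8=x depends on [7:z]
#9=z depends on [8:x]
#10=b depends on [9:z]
sources: [0:y, 5:b]
N(rest) = Σ N(rest − s) over sources s of rest; N(one piece) = 1:
  size 1 → [10]=1
  size 2 → [9,10]=1
  size 3 → [8,9,10]=1
  size 4 → [7,8,9,10]=1
  size 5 → [6,7,8,9,10]=1
  size 6 → [4,6,7,8,9,10]=1  [5,6,7,8,9,10]=1
  size 7 → [3,4,6,7,8,9,10]=1  [4,5,6,7,8,9,10]=2
  size 8 → [2,3,4,6,7,8,9,10]=1  [3,4,5,6,7,8,9,10]=3
  size 9 → [1,2,3,4,6,7,8,9,10]=1  [2,3,4,5,6,7,8,9,10]=4
  first=0(y) contributes 5
  first=5(b) contributes 1
|[w]| = 6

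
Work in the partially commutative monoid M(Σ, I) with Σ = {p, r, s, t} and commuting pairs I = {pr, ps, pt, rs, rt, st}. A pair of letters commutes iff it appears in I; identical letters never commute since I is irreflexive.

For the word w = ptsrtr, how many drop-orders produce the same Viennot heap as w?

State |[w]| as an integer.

180

0(p) covers ∅
1(t) covers ∅
2(s) covers ∅
3(r) covers ∅
4(t) covers 1:t
5(r) covers 3:r
floor of heap: 0:p, 1:t, 2:s, 3:r
completions by unplaced set U, small U first (add the entries for U minus each lowest piece of U):
  |U|=1: {0}:1  {2}:1  {4}:1  {5}:1
  |U|=2: {0,2}:2  {0,4}:2  {0,5}:2  {1,4}:1  {2,4}:2  {2,5}:2  {3,5}:1  {4,5}:2
  |U|=3: {0,1,4}:3  {0,2,4}:6  {0,2,5}:6  {0,3,5}:3  {0,4,5}:6  {1,2,4}:3  {1,4,5}:3  {2,3,5}:3  {2,4,5}:6  {3,4,5}:3
  |U|=4: {0,1,2,4}:12  {0,1,4,5}:12  {0,2,3,5}:12  {0,2,4,5}:24  {0,3,4,5}:12  {1,2,4,5}:12  {1,3,4,5}:6  {2,3,4,5}:12
  start at 0(p): 30
  start at 1(t): 60
  start at 2(s): 30
  start at 3(r): 60
sum over floor = 180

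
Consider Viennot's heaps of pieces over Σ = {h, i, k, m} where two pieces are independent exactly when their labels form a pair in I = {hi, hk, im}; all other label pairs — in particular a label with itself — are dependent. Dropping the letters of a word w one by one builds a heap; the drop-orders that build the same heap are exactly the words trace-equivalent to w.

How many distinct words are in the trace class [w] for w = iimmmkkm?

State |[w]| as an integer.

piece 0:i — minimal
piece 1:i rests on {0:i}
piece 2:m — minimal
piece 3:m rests on {2:m}
piece 4:m rests on {3:m}
piece 5:k rests on {1:i, 4:m}
piece 6:k rests on {5:k}
piece 7:m rests on {6:k}
minimal pieces: {0:i, 2:m}
ways to finish when only these pieces remain (= sum over removing one remaining piece with nothing left below it):
  1 left: {7}→1
  2 left: {6,7}→1
  3 left: {5,6,7}→1
  4 left: {1,5,6,7}→1  {4,5,6,7}→1
  5 left: {0,1,5,6,7}→1  {1,4,5,6,7}→2  {3,4,5,6,7}→1
  6 left: {0,1,4,5,6,7}→3  {1,3,4,5,6,7}→3  {2,3,4,5,6,7}→1
  placing 0:i first → 4 extensions
  placing 2:m first → 6 extensions
total linear extensions = 10

10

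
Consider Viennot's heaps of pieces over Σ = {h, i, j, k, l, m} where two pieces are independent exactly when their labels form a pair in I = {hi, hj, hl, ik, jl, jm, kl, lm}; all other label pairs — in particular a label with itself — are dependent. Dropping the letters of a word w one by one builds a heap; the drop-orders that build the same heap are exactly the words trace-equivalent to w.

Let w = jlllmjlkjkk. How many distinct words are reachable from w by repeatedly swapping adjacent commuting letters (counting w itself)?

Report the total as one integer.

990

drop 0:j onto floor
drop 1:l onto floor
drop 2:l onto {1:l}
drop 3:l onto {2:l}
drop 4:m onto floor
drop 5:j onto {0:j}
drop 6:l onto {3:l}
drop 7:k onto {4:m, 5:j}
drop 8:j onto {7:k}
drop 9:k onto {8:j}
drop 10:k onto {9:k}
ground layer = {0:j, 1:l, 4:m}
drop-orders for the pieces not yet dropped (sum over which currently-grounded one goes next):
  1 to go: {6} 1  {10} 1
  2 to go: {3,6} 1  {6,10} 2  {9,10} 1
  3 to go: {2,3,6} 1  {3,6,10} 3  {6,9,10} 3  {8,9,10} 1
  4 to go: {1,2,3,6} 1  {2,3,6,10} 4  {3,6,9,10} 6  {6,8,9,10} 4  {7,8,9,10} 1
  5 to go: {1,2,3,6,10} 5  {2,3,6,9,10} 10  {3,6,8,9,10} 10  {4,7,8,9,10} 1  {5,7,8,9,10} 1  {6,7,8,9,10} 5
  6 to go: {0,5,7,8,9,10} 1  {1,2,3,6,9,10} 15  {2,3,6,8,9,10} 20  {3,6,7,8,9,10} 15  {4,5,7,8,9,10} 2  {4,6,7,8,9,10} 6  {5,6,7,8,9,10} 6
  7 to go: {0,4,5,7,8,9,10} 3  {0,5,6,7,8,9,10} 7  {1,2,3,6,8,9,10} 35  {2,3,6,7,8,9,10} 35  {3,4,6,7,8,9,10} 21  {3,5,6,7,8,9,10} 21  {4,5,6,7,8,9,10} 14
  8 to go: {0,3,5,6,7,8,9,10} 28  {0,4,5,6,7,8,9,10} 24  {1,2,3,6,7,8,9,10} 70  {2,3,4,6,7,8,9,10} 56  {2,3,5,6,7,8,9,10} 56  {3,4,5,6,7,8,9,10} 56
  9 to go: {0,2,3,5,6,7,8,9,10} 84  {0,3,4,5,6,7,8,9,10} 108  {1,2,3,4,6,7,8,9,10} 126  {1,2,3,5,6,7,8,9,10} 126  {2,3,4,5,6,7,8,9,10} 168
  if 0:j drops first: 420 orders
  if 1:l drops first: 360 orders
  if 4:m drops first: 210 orders
heap linearizations: 990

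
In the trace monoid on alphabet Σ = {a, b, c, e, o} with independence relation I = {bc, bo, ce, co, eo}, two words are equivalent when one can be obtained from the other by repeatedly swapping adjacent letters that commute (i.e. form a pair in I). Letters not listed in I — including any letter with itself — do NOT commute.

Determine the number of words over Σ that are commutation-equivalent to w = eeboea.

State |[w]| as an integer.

drop 0:e onto floor
drop 1:e onto {0:e}
drop 2:b onto {1:e}
drop 3:o onto floor
drop 4:e onto {2:b}
drop 5:a onto {3:o, 4:e}
ground layer = {0:e, 3:o}
drop-orders for the pieces not yet dropped (sum over which currently-grounded one goes next):
  1 to go: {5} 1
  2 to go: {3,5} 1  {4,5} 1
  3 to go: {2,4,5} 1  {3,4,5} 2
  4 to go: {1,2,4,5} 1  {2,3,4,5} 3
  if 0:e drops first: 4 orders
  if 3:o drops first: 1 orders
heap linearizations: 5

5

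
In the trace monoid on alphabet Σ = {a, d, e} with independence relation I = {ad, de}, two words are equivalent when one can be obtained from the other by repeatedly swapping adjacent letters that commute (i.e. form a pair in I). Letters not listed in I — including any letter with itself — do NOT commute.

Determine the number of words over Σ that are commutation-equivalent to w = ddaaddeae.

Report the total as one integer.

drop 0:d onto floor
drop 1:d onto {0:d}
drop 2:a onto floor
drop 3:a onto {2:a}
drop 4:d onto {1:d}
drop 5:d onto {4:d}
drop 6:e onto {3:a}
drop 7:a onto {6:e}
drop 8:e onto {7:a}
ground layer = {0:d, 2:a}
drop-orders for the pieces not yet dropped (sum over which currently-grounded one goes next):
  1 to go: {5} 1  {8} 1
  2 to go: {4,5} 1  {5,8} 2  {7,8} 1
  3 to go: {1,4,5} 1  {4,5,8} 3  {5,7,8} 3  {6,7,8} 1
  4 to go: {0,1,4,5} 1  {1,4,5,8} 4  {3,6,7,8} 1  {4,5,7,8} 6  {5,6,7,8} 4
  5 to go: {0,1,4,5,8} 5  {1,4,5,7,8} 10  {2,3,6,7,8} 1  {3,5,6,7,8} 5  {4,5,6,7,8} 10
  6 to go: {0,1,4,5,7,8} 15  {1,4,5,6,7,8} 20  {2,3,5,6,7,8} 6  {3,4,5,6,7,8} 15
  7 to go: {0,1,4,5,6,7,8} 35  {1,3,4,5,6,7,8} 35  {2,3,4,5,6,7,8} 21
  if 0:d drops first: 56 orders
  if 2:a drops first: 70 orders
heap linearizations: 126

126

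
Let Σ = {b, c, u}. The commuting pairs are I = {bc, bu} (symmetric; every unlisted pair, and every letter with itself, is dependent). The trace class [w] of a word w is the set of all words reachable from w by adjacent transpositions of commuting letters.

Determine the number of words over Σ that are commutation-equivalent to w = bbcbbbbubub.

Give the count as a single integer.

165

#0=b has no predecessor
#1=b depends on [0:b]
#2=c has no predecessor
#3=b depends on [1:b]
#4=b depends on [3:b]
#5=b depends on [4:b]
#6=b depends on [5:b]
#7=u depends on [2:c]
#8=b depends on [6:b]
#9=u depends on [7:u]
#10=b depends on [8:b]
sources: [0:b, 2:c]
N(rest) = Σ N(rest − s) over sources s of rest; N(one piece) = 1:
  size 1 → [9]=1  [10]=1
  size 2 → [7,9]=1  [8,10]=1  [9,10]=2
  size 3 → [2,7,9]=1  [6,8,10]=1  [7,9,10]=3  [8,9,10]=3
  size 4 → [2,7,9,10]=4  [5,6,8,10]=1  [6,8,9,10]=4  [7,8,9,10]=6
  size 5 → [2,7,8,9,10]=10  [4,5,6,8,10]=1  [5,6,8,9,10]=5  [6,7,8,9,10]=10
  size 6 → [2,6,7,8,9,10]=20  [3,4,5,6,8,10]=1  [4,5,6,8,9,10]=6  [5,6,7,8,9,10]=15
  size 7 → [1,3,4,5,6,8,10]=1  [2,5,6,7,8,9,10]=35  [3,4,5,6,8,9,10]=7  [4,5,6,7,8,9,10]=21
  size 8 → [0,1,3,4,5,6,8,10]=1  [1,3,4,5,6,8,9,10]=8  [2,4,5,6,7,8,9,10]=56  [3,4,5,6,7,8,9,10]=28
  size 9 → [0,1,3,4,5,6,8,9,10]=9  [1,3,4,5,6,7,8,9,10]=36  [2,3,4,5,6,7,8,9,10]=84
  first=0(b) contributes 120
  first=2(c) contributes 45
|[w]| = 165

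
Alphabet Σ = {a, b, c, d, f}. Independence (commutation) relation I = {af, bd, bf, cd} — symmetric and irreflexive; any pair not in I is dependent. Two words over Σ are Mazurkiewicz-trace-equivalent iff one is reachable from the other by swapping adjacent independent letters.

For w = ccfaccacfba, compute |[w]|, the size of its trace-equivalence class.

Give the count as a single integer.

6

0(c) covers ∅
1(c) covers 0:c
2(f) covers 1:c
3(a) covers 1:c
4(c) covers 2:f, 3:a
5(c) covers 4:c
6(a) covers 5:c
7(c) covers 6:a
8(f) covers 7:c
9(b) covers 7:c
10(a) covers 9:b
floor of heap: 0:c
completions by unplaced set U, small U first (add the entries for U minus each lowest piece of U):
  |U|=1: {8}:1  {10}:1
  |U|=2: {8,10}:2  {9,10}:1
  |U|=3: {8,9,10}:3
  |U|=4: {7,8,9,10}:3
  |U|=5: {6,7,8,9,10}:3
  |U|=6: {5,6,7,8,9,10}:3
  |U|=7: {4,5,6,7,8,9,10}:3
  |U|=8: {2,4,5,6,7,8,9,10}:3  {3,4,5,6,7,8,9,10}:3
  |U|=9: {2,3,4,5,6,7,8,9,10}:6
  start at 0(c): 6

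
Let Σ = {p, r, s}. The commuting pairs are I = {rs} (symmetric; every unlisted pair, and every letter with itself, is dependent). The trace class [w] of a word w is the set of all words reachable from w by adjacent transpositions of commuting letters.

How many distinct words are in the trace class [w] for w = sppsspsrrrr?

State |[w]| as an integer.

5

drop 0:s onto floor
drop 1:p onto {0:s}
drop 2:p onto {1:p}
drop 3:s onto {2:p}
drop 4:s onto {3:s}
drop 5:p onto {4:s}
drop 6:s onto {5:p}
drop 7:r onto {5:p}
drop 8:r onto {7:r}
drop 9:r onto {8:r}
drop 10:r onto {9:r}
ground layer = {0:s}
drop-orders for the pieces not yet dropped (sum over which currently-grounded one goes next):
  1 to go: {6} 1  {10} 1
  2 to go: {6,10} 2  {9,10} 1
  3 to go: {6,9,10} 3  {8,9,10} 1
  4 to go: {6,8,9,10} 4  {7,8,9,10} 1
  5 to go: {6,7,8,9,10} 5
  6 to go: {5,6,7,8,9,10} 5
  7 to go: {4,5,6,7,8,9,10} 5
  8 to go: {3,4,5,6,7,8,9,10} 5
  9 to go: {2,3,4,5,6,7,8,9,10} 5
  if 0:s drops first: 5 orders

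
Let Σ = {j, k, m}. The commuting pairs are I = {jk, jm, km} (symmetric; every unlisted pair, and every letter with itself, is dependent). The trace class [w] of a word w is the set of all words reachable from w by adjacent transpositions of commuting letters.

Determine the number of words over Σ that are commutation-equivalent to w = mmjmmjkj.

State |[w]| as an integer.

drop 0:m onto floor
drop 1:m onto {0:m}
drop 2:j onto floor
drop 3:m onto {1:m}
drop 4:m onto {3:m}
drop 5:j onto {2:j}
drop 6:k onto floor
drop 7:j onto {5:j}
ground layer = {0:m, 2:j, 6:k}
drop-orders for the pieces not yet dropped (sum over which currently-grounded one goes next):
  1 to go: {4} 1  {6} 1  {7} 1
  2 to go: {3,4} 1  {4,6} 2  {4,7} 2  {5,7} 1  {6,7} 2
  3 to go: {1,3,4} 1  {2,5,7} 1  {3,4,6} 3  {3,4,7} 3  {4,5,7} 3  {4,6,7} 6  {5,6,7} 3
  4 to go: {0,1,3,4} 1  {1,3,4,6} 4  {1,3,4,7} 4  {2,4,5,7} 4  {2,5,6,7} 4  {3,4,5,7} 6  {3,4,6,7} 12  {4,5,6,7} 12
  5 to go: {0,1,3,4,6} 5  {0,1,3,4,7} 5  {1,3,4,5,7} 10  {1,3,4,6,7} 20  {2,3,4,5,7} 10  {2,4,5,6,7} 20  {3,4,5,6,7} 30
  6 to go: {0,1,3,4,5,7} 15  {0,1,3,4,6,7} 30  {1,2,3,4,5,7} 20  {1,3,4,5,6,7} 60  {2,3,4,5,6,7} 60
  if 0:m drops first: 140 orders
  if 2:j drops first: 105 orders
  if 6:k drops first: 35 orders
heap linearizations: 280

280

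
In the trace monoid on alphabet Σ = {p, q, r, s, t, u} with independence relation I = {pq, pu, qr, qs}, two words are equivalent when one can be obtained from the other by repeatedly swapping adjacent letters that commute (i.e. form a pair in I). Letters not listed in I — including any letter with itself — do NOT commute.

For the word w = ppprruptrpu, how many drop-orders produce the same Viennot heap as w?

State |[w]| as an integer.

4

0(p) covers ∅
1(p) covers 0:p
2(p) covers 1:p
3(r) covers 2:p
4(r) covers 3:r
5(u) covers 4:r
6(p) covers 4:r
7(t) covers 5:u, 6:p
8(r) covers 7:t
9(p) covers 8:r
10(u) covers 8:r
floor of heap: 0:p
completions by unplaced set U, small U first (add the entries for U minus each lowest piece of U):
  |U|=1: {9}:1  {10}:1
  |U|=2: {9,10}:2
  |U|=3: {8,9,10}:2
  |U|=4: {7,8,9,10}:2
  |U|=5: {5,7,8,9,10}:2  {6,7,8,9,10}:2
  |U|=6: {5,6,7,8,9,10}:4
  |U|=7: {4,5,6,7,8,9,10}:4
  |U|=8: {3,4,5,6,7,8,9,10}:4
  |U|=9: {2,3,4,5,6,7,8,9,10}:4
  start at 0(p): 4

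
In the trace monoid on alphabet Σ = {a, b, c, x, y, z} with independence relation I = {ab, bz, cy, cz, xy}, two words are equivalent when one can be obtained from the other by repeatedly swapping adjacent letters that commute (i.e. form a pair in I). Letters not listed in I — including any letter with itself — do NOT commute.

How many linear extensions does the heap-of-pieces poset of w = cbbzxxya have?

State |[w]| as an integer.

0(c) covers ∅
1(b) covers 0:c
2(b) covers 1:b
3(z) covers ∅
4(x) covers 2:b, 3:z
5(x) covers 4:x
6(y) covers 2:b, 3:z
7(a) covers 5:x, 6:y
floor of heap: 0:c, 3:z
completions by unplaced set U, small U first (add the entries for U minus each lowest piece of U):
  |U|=1: {7}:1
  |U|=2: {5,7}:1  {6,7}:1
  |U|=3: {4,5,7}:1  {5,6,7}:2
  |U|=4: {4,5,6,7}:3
  |U|=5: {2,4,5,6,7}:3  {3,4,5,6,7}:3
  |U|=6: {1,2,4,5,6,7}:3  {2,3,4,5,6,7}:6
  start at 0(c): 9
  start at 3(z): 3
sum over floor = 12

12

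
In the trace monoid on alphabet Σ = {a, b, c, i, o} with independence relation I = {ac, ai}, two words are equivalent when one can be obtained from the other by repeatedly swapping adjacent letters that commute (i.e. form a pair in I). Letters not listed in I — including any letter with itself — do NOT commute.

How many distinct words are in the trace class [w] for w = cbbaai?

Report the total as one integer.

3

piece 0:c — minimal
piece 1:b rests on {0:c}
piece 2:b rests on {1:b}
piece 3:a rests on {2:b}
piece 4:a rests on {3:a}
piece 5:i rests on {2:b}
minimal pieces: {0:c}
ways to finish when only these pieces remain (= sum over removing one remaining piece with nothing left below it):
  1 left: {4}→1  {5}→1
  2 left: {3,4}→1  {4,5}→2
  3 left: {3,4,5}→3
  4 left: {2,3,4,5}→3
  placing 0:c first → 3 extensions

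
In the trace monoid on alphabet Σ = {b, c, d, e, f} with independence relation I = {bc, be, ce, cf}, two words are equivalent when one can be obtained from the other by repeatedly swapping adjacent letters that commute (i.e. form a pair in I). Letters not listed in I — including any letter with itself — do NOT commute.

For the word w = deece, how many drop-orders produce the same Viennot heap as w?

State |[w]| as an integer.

#0=d has no predecessor
#1=e depends on [0:d]
#2=e depends on [1:e]
#3=c depends on [0:d]
#4=e depends on [2:e]
sources: [0:d]
N(rest) = Σ N(rest − s) over sources s of rest; N(one piece) = 1:
  size 1 → [3]=1  [4]=1
  size 2 → [2,4]=1  [3,4]=2
  size 3 → [1,2,4]=1  [2,3,4]=3
  first=0(d) contributes 4

4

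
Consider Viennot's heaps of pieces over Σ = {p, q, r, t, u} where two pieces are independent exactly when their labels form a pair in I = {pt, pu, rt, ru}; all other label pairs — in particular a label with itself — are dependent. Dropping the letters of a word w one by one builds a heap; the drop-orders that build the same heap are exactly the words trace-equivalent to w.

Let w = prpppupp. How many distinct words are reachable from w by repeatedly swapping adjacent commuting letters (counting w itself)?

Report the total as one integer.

0(p) covers ∅
1(r) covers 0:p
2(p) covers 1:r
3(p) covers 2:p
4(p) covers 3:p
5(u) covers ∅
6(p) covers 4:p
7(p) covers 6:p
floor of heap: 0:p, 5:u
completions by unplaced set U, small U first (add the entries for U minus each lowest piece of U):
  |U|=1: {5}:1  {7}:1
  |U|=2: {5,7}:2  {6,7}:1
  |U|=3: {4,6,7}:1  {5,6,7}:3
  |U|=4: {3,4,6,7}:1  {4,5,6,7}:4
  |U|=5: {2,3,4,6,7}:1  {3,4,5,6,7}:5
  |U|=6: {1,2,3,4,6,7}:1  {2,3,4,5,6,7}:6
  start at 0(p): 7
  start at 5(u): 1
sum over floor = 8

8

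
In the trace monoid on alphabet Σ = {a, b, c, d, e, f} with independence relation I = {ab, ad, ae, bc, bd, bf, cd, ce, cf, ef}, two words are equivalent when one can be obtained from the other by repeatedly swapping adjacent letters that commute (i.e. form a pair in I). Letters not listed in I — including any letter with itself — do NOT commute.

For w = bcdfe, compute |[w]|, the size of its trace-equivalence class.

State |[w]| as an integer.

25

drop 0:b onto floor
drop 1:c onto floor
drop 2:d onto floor
drop 3:f onto {2:d}
drop 4:e onto {0:b, 2:d}
ground layer = {0:b, 1:c, 2:d}
drop-orders for the pieces not yet dropped (sum over which currently-grounded one goes next):
  1 to go: {1} 1  {3} 1  {4} 1
  2 to go: {0,4} 1  {1,3} 2  {1,4} 2  {3,4} 2
  3 to go: {0,1,4} 3  {0,3,4} 3  {1,3,4} 6  {2,3,4} 2
  if 0:b drops first: 8 orders
  if 1:c drops first: 5 orders
  if 2:d drops first: 12 orders
heap linearizations: 25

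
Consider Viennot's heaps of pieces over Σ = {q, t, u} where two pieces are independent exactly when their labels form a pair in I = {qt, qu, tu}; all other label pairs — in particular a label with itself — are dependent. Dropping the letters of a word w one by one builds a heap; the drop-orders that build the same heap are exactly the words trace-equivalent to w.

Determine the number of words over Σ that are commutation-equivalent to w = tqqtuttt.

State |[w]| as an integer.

168

piece 0:t — minimal
piece 1:q — minimal
piece 2:q rests on {1:q}
piece 3:t rests on {0:t}
piece 4:u — minimal
piece 5:t rests on {3:t}
piece 6:t rests on {5:t}
piece 7:t rests on {6:t}
minimal pieces: {0:t, 1:q, 4:u}
ways to finish when only these pieces remain (= sum over removing one remaining piece with nothing left below it):
  1 left: {2}→1  {4}→1  {7}→1
  2 left: {1,2}→1  {2,4}→2  {2,7}→2  {4,7}→2  {6,7}→1
  3 left: {1,2,4}→3  {1,2,7}→3  {2,4,7}→6  {2,6,7}→3  {4,6,7}→3  {5,6,7}→1
  4 left: {1,2,4,7}→12  {1,2,6,7}→6  {2,4,6,7}→12  {2,5,6,7}→4  {3,5,6,7}→1  {4,5,6,7}→4
  5 left: {0,3,5,6,7}→1  {1,2,4,6,7}→30  {1,2,5,6,7}→10  {2,3,5,6,7}→5  {2,4,5,6,7}→20  {3,4,5,6,7}→5
  6 left: {0,2,3,5,6,7}→6  {0,3,4,5,6,7}→6  {1,2,3,5,6,7}→15  {1,2,4,5,6,7}→60  {2,3,4,5,6,7}→30
  placing 0:t first → 105 extensions
  placing 1:q first → 42 extensions
  placing 4:u first → 21 extensions
total linear extensions = 168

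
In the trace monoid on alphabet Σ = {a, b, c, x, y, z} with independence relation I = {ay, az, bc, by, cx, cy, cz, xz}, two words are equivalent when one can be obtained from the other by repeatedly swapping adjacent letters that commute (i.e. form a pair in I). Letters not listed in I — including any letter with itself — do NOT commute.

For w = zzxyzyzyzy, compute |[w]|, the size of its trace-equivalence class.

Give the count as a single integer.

3

drop 0:z onto floor
drop 1:z onto {0:z}
drop 2:x onto floor
drop 3:y onto {1:z, 2:x}
drop 4:z onto {3:y}
drop 5:y onto {4:z}
drop 6:z onto {5:y}
drop 7:y onto {6:z}
drop 8:z onto {7:y}
drop 9:y onto {8:z}
ground layer = {0:z, 2:x}
drop-orders for the pieces not yet dropped (sum over which currently-grounded one goes next):
  1 to go: {9} 1
  2 to go: {8,9} 1
  3 to go: {7,8,9} 1
  4 to go: {6,7,8,9} 1
  5 to go: {5,6,7,8,9} 1
  6 to go: {4,5,6,7,8,9} 1
  7 to go: {3,4,5,6,7,8,9} 1
  8 to go: {1,3,4,5,6,7,8,9} 1  {2,3,4,5,6,7,8,9} 1
  if 0:z drops first: 2 orders
  if 2:x drops first: 1 orders
heap linearizations: 3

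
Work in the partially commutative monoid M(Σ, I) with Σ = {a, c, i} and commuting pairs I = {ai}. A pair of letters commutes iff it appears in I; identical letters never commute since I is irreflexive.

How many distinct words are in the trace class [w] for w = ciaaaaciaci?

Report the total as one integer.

#0=c has no predecessor
#1=i depends on [0:c]
#2=a depends on [0:c]
#3=a depends on [2:a]
#4=a depends on [3:a]
#5=a depends on [4:a]
#6=c depends on [1:i, 5:a]
#7=i depends on [6:c]
#8=a depends on [6:c]
#9=c depends on [7:i, 8:a]
#10=i depends on [9:c]
sources: [0:c]
N(rest) = Σ N(rest − s) over sources s of rest; N(one piece) = 1:
  size 1 → [10]=1
  size 2 → [9,10]=1
  size 3 → [7,9,10]=1  [8,9,10]=1
  size 4 → [7,8,9,10]=2
  size 5 → [6,7,8,9,10]=2
  size 6 → [1,6,7,8,9,10]=2  [5,6,7,8,9,10]=2
  size 7 → [1,5,6,7,8,9,10]=4  [4,5,6,7,8,9,10]=2
  size 8 → [1,4,5,6,7,8,9,10]=6  [3,4,5,6,7,8,9,10]=2
  size 9 → [1,3,4,5,6,7,8,9,10]=8  [2,3,4,5,6,7,8,9,10]=2
  first=0(c) contributes 10

10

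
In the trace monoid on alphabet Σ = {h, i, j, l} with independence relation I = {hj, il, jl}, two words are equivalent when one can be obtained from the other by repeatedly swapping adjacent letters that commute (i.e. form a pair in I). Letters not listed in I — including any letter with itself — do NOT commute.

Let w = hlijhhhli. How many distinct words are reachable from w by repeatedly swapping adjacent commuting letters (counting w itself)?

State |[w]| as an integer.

0(h) covers ∅
1(l) covers 0:h
2(i) covers 0:h
3(j) covers 2:i
4(h) covers 1:l, 2:i
5(h) covers 4:h
6(h) covers 5:h
7(l) covers 6:h
8(i) covers 3:j, 6:h
floor of heap: 0:h
completions by unplaced set U, small U first (add the entries for U minus each lowest piece of U):
  |U|=1: {7}:1  {8}:1
  |U|=2: {3,8}:1  {7,8}:2
  |U|=3: {3,7,8}:3  {6,7,8}:2
  |U|=4: {3,6,7,8}:5  {5,6,7,8}:2
  |U|=5: {3,5,6,7,8}:7  {4,5,6,7,8}:2
  |U|=6: {1,4,5,6,7,8}:2  {3,4,5,6,7,8}:9
  |U|=7: {1,3,4,5,6,7,8}:11  {2,3,4,5,6,7,8}:9
  start at 0(h): 20

20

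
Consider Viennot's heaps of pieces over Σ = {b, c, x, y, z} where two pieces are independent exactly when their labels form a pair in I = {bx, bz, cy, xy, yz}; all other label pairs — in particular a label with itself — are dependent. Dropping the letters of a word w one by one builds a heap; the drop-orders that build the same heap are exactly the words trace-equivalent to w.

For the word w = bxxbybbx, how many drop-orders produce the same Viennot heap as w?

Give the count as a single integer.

56

drop 0:b onto floor
drop 1:x onto floor
drop 2:x onto {1:x}
drop 3:b onto {0:b}
drop 4:y onto {3:b}
drop 5:b onto {4:y}
drop 6:b onto {5:b}
drop 7:x onto {2:x}
ground layer = {0:b, 1:x}
drop-orders for the pieces not yet dropped (sum over which currently-grounded one goes next):
  1 to go: {6} 1  {7} 1
  2 to go: {2,7} 1  {5,6} 1  {6,7} 2
  3 to go: {1,2,7} 1  {2,6,7} 3  {4,5,6} 1  {5,6,7} 3
  4 to go: {1,2,6,7} 4  {2,5,6,7} 6  {3,4,5,6} 1  {4,5,6,7} 4
  5 to go: {0,3,4,5,6} 1  {1,2,5,6,7} 10  {2,4,5,6,7} 10  {3,4,5,6,7} 5
  6 to go: {0,3,4,5,6,7} 6  {1,2,4,5,6,7} 20  {2,3,4,5,6,7} 15
  if 0:b drops first: 35 orders
  if 1:x drops first: 21 orders
heap linearizations: 56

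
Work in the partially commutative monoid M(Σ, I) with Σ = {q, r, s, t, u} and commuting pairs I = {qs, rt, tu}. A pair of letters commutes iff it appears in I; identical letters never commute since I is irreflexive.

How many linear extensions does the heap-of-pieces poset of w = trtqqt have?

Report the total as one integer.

#0=t has no predecessor
#1=r has no predecessor
#2=t depends on [0:t]
#3=q depends on [1:r, 2:t]
#4=q depends on [3:q]
#5=t depends on [4:q]
sources: [0:t, 1:r]
N(rest) = Σ N(rest − s) over sources s of rest; N(one piece) = 1:
  size 1 → [5]=1
  size 2 → [4,5]=1
  size 3 → [3,4,5]=1
  size 4 → [1,3,4,5]=1  [2,3,4,5]=1
  first=0(t) contributes 2
  first=1(r) contributes 1
|[w]| = 3

3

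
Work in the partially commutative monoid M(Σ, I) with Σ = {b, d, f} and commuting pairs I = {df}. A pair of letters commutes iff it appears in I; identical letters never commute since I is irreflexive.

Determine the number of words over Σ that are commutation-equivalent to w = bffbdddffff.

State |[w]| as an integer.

piece 0:b — minimal
piece 1:f rests on {0:b}
piece 2:f rests on {1:f}
piece 3:b rests on {2:f}
piece 4:d rests on {3:b}
piece 5:d rests on {4:d}
piece 6:d rests on {5:d}
piece 7:f rests on {3:b}
piece 8:f rests on {7:f}
piece 9:f rests on {8:f}
piece 10:f rests on {9:f}
minimal pieces: {0:b}
ways to finish when only these pieces remain (= sum over removing one remaining piece with nothing left below it):
  1 left: {6}→1  {10}→1
  2 left: {5,6}→1  {6,10}→2  {9,10}→1
  3 left: {4,5,6}→1  {5,6,10}→3  {6,9,10}→3  {8,9,10}→1
  4 left: {4,5,6,10}→4  {5,6,9,10}→6  {6,8,9,10}→4  {7,8,9,10}→1
  5 left: {4,5,6,9,10}→10  {5,6,8,9,10}→10  {6,7,8,9,10}→5
  6 left: {4,5,6,8,9,10}→20  {5,6,7,8,9,10}→15
  7 left: {4,5,6,7,8,9,10}→35
  8 left: {3,4,5,6,7,8,9,10}→35
  9 left: {2,3,4,5,6,7,8,9,10}→35
  placing 0:b first → 35 extensions

35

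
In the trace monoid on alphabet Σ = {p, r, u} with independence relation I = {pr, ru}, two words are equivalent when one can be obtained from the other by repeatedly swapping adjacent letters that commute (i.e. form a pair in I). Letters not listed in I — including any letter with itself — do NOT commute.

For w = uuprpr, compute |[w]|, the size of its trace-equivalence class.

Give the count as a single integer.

15

drop 0:u onto floor
drop 1:u onto {0:u}
drop 2:p onto {1:u}
drop 3:r onto floor
drop 4:p onto {2:p}
drop 5:r onto {3:r}
ground layer = {0:u, 3:r}
drop-orders for the pieces not yet dropped (sum over which currently-grounded one goes next):
  1 to go: {4} 1  {5} 1
  2 to go: {2,4} 1  {3,5} 1  {4,5} 2
  3 to go: {1,2,4} 1  {2,4,5} 3  {3,4,5} 3
  4 to go: {0,1,2,4} 1  {1,2,4,5} 4  {2,3,4,5} 6
  if 0:u drops first: 10 orders
  if 3:r drops first: 5 orders
heap linearizations: 15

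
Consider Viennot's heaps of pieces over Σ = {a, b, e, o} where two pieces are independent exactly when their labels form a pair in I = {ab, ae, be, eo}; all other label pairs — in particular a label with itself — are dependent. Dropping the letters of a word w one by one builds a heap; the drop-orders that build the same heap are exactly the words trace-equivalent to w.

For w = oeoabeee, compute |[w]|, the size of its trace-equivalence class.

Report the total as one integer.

drop 0:o onto floor
drop 1:e onto floor
drop 2:o onto {0:o}
drop 3:a onto {2:o}
drop 4:b onto {2:o}
drop 5:e onto {1:e}
drop 6:e onto {5:e}
drop 7:e onto {6:e}
ground layer = {0:o, 1:e}
drop-orders for the pieces not yet dropped (sum over which currently-grounded one goes next):
  1 to go: {3} 1  {4} 1  {7} 1
  2 to go: {3,4} 2  {3,7} 2  {4,7} 2  {6,7} 1
  3 to go: {2,3,4} 2  {3,4,7} 6  {3,6,7} 3  {4,6,7} 3  {5,6,7} 1
  4 to go: {0,2,3,4} 2  {1,5,6,7} 1  {2,3,4,7} 8  {3,4,6,7} 12  {3,5,6,7} 4  {4,5,6,7} 4
  5 to go: {0,2,3,4,7} 10  {1,3,5,6,7} 5  {1,4,5,6,7} 5  {2,3,4,6,7} 20  {3,4,5,6,7} 20
  6 to go: {0,2,3,4,6,7} 30  {1,3,4,5,6,7} 30  {2,3,4,5,6,7} 40
  if 0:o drops first: 70 orders
  if 1:e drops first: 70 orders
heap linearizations: 140

140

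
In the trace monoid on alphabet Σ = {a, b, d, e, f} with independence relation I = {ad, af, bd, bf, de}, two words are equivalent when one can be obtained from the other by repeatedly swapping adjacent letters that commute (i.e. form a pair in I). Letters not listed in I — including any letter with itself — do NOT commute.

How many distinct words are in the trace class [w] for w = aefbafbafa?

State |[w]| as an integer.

piece 0:a — minimal
piece 1:e rests on {0:a}
piece 2:f rests on {1:e}
piece 3:b rests on {1:e}
piece 4:a rests on {3:b}
piece 5:f rests on {2:f}
piece 6:b rests on {4:a}
piece 7:a rests on {6:b}
piece 8:f rests on {5:f}
piece 9:a rests on {7:a}
minimal pieces: {0:a}
ways to finish when only these pieces remain (= sum over removing one remaining piece with nothing left below it):
  1 left: {8}→1  {9}→1
  2 left: {5,8}→1  {7,9}→1  {8,9}→2
  3 left: {2,5,8}→1  {5,8,9}→3  {6,7,9}→1  {7,8,9}→3
  4 left: {2,5,8,9}→4  {4,6,7,9}→1  {5,7,8,9}→6  {6,7,8,9}→4
  5 left: {2,5,7,8,9}→10  {3,4,6,7,9}→1  {4,6,7,8,9}→5  {5,6,7,8,9}→10
  6 left: {2,5,6,7,8,9}→20  {3,4,6,7,8,9}→6  {4,5,6,7,8,9}→15
  7 left: {2,4,5,6,7,8,9}→35  {3,4,5,6,7,8,9}→21
  8 left: {2,3,4,5,6,7,8,9}→56
  placing 0:a first → 56 extensions

56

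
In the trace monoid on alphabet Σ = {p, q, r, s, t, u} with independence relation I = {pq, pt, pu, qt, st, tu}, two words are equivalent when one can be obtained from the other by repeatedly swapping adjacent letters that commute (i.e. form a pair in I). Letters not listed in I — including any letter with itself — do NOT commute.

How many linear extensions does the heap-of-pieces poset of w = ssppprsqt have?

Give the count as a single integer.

#0=s has no predecessor
#1=s depends on [0:s]
#2=p depends on [1:s]
#3=p depends on [2:p]
#4=p depends on [3:p]
#5=r depends on [4:p]
#6=s depends on [5:r]
#7=q depends on [6:s]
#8=t depends on [5:r]
sources: [0:s]
N(rest) = Σ N(rest − s) over sources s of rest; N(one piece) = 1:
  size 1 → [7]=1  [8]=1
  size 2 → [6,7]=1  [7,8]=2
  size 3 → [6,7,8]=3
  size 4 → [5,6,7,8]=3
  size 5 → [4,5,6,7,8]=3
  size 6 → [3,4,5,6,7,8]=3
  size 7 → [2,3,4,5,6,7,8]=3
  first=0(s) contributes 3

3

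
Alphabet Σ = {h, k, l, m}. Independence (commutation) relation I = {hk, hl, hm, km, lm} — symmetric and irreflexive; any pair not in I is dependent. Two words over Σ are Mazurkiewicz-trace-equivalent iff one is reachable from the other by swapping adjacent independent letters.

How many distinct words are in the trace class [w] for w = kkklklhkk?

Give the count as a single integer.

9

#0=k has no predecessor
#1=k depends on [0:k]
#2=k depends on [1:k]
#3=l depends on [2:k]
#4=k depends on [3:l]
#5=l depends on [4:k]
#6=h has no predecessor
#7=k depends on [5:l]
#8=k depends on [7:k]
sources: [0:k, 6:h]
N(rest) = Σ N(rest − s) over sources s of rest; N(one piece) = 1:
  size 1 → [6]=1  [8]=1
  size 2 → [6,8]=2  [7,8]=1
  size 3 → [5,7,8]=1  [6,7,8]=3
  size 4 → [4,5,7,8]=1  [5,6,7,8]=4
  size 5 → [3,4,5,7,8]=1  [4,5,6,7,8]=5
  size 6 → [2,3,4,5,7,8]=1  [3,4,5,6,7,8]=6
  size 7 → [1,2,3,4,5,7,8]=1  [2,3,4,5,6,7,8]=7
  first=0(k) contributes 8
  first=6(h) contributes 1
|[w]| = 9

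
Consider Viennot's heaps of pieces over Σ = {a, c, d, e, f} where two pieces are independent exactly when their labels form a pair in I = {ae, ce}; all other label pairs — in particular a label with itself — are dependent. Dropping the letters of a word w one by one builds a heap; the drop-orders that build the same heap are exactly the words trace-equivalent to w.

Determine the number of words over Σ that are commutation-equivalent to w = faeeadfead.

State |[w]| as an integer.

12

piece 0:f — minimal
piece 1:a rests on {0:f}
piece 2:e rests on {0:f}
piece 3:e rests on {2:e}
piece 4:a rests on {1:a}
piece 5:d rests on {3:e, 4:a}
piece 6:f rests on {5:d}
piece 7:e rests on {6:f}
piece 8:a rests on {6:f}
piece 9:d rests on {7:e, 8:a}
minimal pieces: {0:f}
ways to finish when only these pieces remain (= sum over removing one remaining piece with nothing left below it):
  1 left: {9}→1
  2 left: {7,9}→1  {8,9}→1
  3 left: {7,8,9}→2
  4 left: {6,7,8,9}→2
  5 left: {5,6,7,8,9}→2
  6 left: {3,5,6,7,8,9}→2  {4,5,6,7,8,9}→2
  7 left: {1,4,5,6,7,8,9}→2  {2,3,5,6,7,8,9}→2  {3,4,5,6,7,8,9}→4
  8 left: {1,3,4,5,6,7,8,9}→6  {2,3,4,5,6,7,8,9}→6
  placing 0:f first → 12 extensions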